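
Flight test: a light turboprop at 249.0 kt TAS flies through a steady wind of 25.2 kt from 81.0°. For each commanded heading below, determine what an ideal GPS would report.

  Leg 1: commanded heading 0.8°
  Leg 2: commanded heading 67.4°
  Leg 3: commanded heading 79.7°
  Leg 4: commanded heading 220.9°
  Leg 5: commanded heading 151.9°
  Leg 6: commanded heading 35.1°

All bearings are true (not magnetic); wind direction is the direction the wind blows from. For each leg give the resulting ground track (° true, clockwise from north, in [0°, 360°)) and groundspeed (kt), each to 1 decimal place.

Leg 1: track=355.0°, groundspeed=246.0 kt
Leg 2: track=65.9°, groundspeed=224.6 kt
Leg 3: track=79.6°, groundspeed=223.8 kt
Leg 4: track=224.4°, groundspeed=268.8 kt
Leg 5: track=157.5°, groundspeed=241.9 kt
Leg 6: track=30.6°, groundspeed=232.2 kt

Leg 1: heading 0.8°; drift -5.8° → track 355.0°, groundspeed 246.0 kt
Leg 2: heading 67.4°; drift -1.5° → track 65.9°, groundspeed 224.6 kt
Leg 3: heading 79.7°; drift -0.1° → track 79.6°, groundspeed 223.8 kt
Leg 4: heading 220.9°; drift +3.5° → track 224.4°, groundspeed 268.8 kt
Leg 5: heading 151.9°; drift +5.6° → track 157.5°, groundspeed 241.9 kt
Leg 6: heading 35.1°; drift -4.5° → track 30.6°, groundspeed 232.2 kt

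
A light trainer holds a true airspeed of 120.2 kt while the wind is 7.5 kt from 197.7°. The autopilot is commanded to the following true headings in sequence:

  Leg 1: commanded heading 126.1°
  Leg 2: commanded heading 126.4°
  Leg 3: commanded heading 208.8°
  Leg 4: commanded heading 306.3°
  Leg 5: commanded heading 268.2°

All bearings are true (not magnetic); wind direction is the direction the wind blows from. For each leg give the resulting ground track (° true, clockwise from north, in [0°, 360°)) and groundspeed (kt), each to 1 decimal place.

Leg 1: track=122.6°, groundspeed=118.0 kt
Leg 2: track=122.9°, groundspeed=118.0 kt
Leg 3: track=209.5°, groundspeed=112.8 kt
Leg 4: track=309.6°, groundspeed=122.8 kt
Leg 5: track=271.6°, groundspeed=117.9 kt

Leg 1: heading 126.1°; drift -3.5° → track 122.6°, groundspeed 118.0 kt
Leg 2: heading 126.4°; drift -3.5° → track 122.9°, groundspeed 118.0 kt
Leg 3: heading 208.8°; drift +0.7° → track 209.5°, groundspeed 112.8 kt
Leg 4: heading 306.3°; drift +3.3° → track 309.6°, groundspeed 122.8 kt
Leg 5: heading 268.2°; drift +3.4° → track 271.6°, groundspeed 117.9 kt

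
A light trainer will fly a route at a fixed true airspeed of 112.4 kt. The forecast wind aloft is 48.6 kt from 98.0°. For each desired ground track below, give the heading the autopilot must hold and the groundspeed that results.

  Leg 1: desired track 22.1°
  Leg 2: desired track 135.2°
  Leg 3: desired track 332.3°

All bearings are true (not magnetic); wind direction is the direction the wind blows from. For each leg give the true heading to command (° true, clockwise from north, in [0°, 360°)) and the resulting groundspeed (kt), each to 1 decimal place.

Leg 1: heading=46.9°, groundspeed=90.2 kt
Leg 2: heading=120.0°, groundspeed=69.8 kt
Leg 3: heading=352.9°, groundspeed=133.6 kt

Leg 1: desired track 22.1°; wind correction +24.8° → command heading 46.9°, groundspeed 90.2 kt
Leg 2: desired track 135.2°; wind correction -15.2° → command heading 120.0°, groundspeed 69.8 kt
Leg 3: desired track 332.3°; wind correction +20.6° → command heading 352.9°, groundspeed 133.6 kt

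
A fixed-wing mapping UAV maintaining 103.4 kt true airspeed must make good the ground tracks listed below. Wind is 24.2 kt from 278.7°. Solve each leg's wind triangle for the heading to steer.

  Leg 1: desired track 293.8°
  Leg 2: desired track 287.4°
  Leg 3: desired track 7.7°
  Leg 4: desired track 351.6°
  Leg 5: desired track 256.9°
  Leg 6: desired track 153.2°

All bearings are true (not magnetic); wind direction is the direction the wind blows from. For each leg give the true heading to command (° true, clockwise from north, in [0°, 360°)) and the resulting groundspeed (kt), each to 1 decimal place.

Leg 1: heading=290.3°, groundspeed=79.8 kt
Leg 2: heading=285.4°, groundspeed=79.4 kt
Leg 3: heading=354.2°, groundspeed=100.1 kt
Leg 4: heading=338.7°, groundspeed=93.7 kt
Leg 5: heading=261.9°, groundspeed=80.5 kt
Leg 6: heading=164.2°, groundspeed=115.6 kt

Leg 1: desired track 293.8°; wind correction -3.5° → command heading 290.3°, groundspeed 79.8 kt
Leg 2: desired track 287.4°; wind correction -2.0° → command heading 285.4°, groundspeed 79.4 kt
Leg 3: desired track 7.7°; wind correction -13.5° → command heading 354.2°, groundspeed 100.1 kt
Leg 4: desired track 351.6°; wind correction -12.9° → command heading 338.7°, groundspeed 93.7 kt
Leg 5: desired track 256.9°; wind correction +5.0° → command heading 261.9°, groundspeed 80.5 kt
Leg 6: desired track 153.2°; wind correction +11.0° → command heading 164.2°, groundspeed 115.6 kt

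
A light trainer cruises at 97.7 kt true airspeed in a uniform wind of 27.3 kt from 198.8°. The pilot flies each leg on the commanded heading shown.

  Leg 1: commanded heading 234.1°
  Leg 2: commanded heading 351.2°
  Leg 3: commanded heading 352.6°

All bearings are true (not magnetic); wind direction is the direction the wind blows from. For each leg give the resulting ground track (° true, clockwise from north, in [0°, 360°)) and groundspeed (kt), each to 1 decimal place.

Leg 1: heading 234.1°; drift +11.8° → track 245.9°, groundspeed 77.1 kt
Leg 2: heading 351.2°; drift +5.9° → track 357.1°, groundspeed 122.5 kt
Leg 3: heading 352.6°; drift +5.6° → track 358.2°, groundspeed 122.8 kt

Leg 1: track=245.9°, groundspeed=77.1 kt
Leg 2: track=357.1°, groundspeed=122.5 kt
Leg 3: track=358.2°, groundspeed=122.8 kt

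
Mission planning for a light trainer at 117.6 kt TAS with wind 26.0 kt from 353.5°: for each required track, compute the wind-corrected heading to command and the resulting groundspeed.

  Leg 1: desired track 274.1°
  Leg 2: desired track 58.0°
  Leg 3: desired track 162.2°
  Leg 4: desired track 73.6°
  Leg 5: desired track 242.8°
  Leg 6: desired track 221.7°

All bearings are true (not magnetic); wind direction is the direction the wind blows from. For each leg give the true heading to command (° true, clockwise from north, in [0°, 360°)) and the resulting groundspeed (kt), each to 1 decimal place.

Leg 1: heading=286.7°, groundspeed=110.0 kt
Leg 2: heading=46.5°, groundspeed=104.0 kt
Leg 3: heading=159.7°, groundspeed=143.0 kt
Leg 4: heading=61.0°, groundspeed=110.3 kt
Leg 5: heading=254.7°, groundspeed=124.2 kt
Leg 6: heading=231.2°, groundspeed=133.3 kt

Leg 1: desired track 274.1°; wind correction +12.6° → command heading 286.7°, groundspeed 110.0 kt
Leg 2: desired track 58.0°; wind correction -11.5° → command heading 46.5°, groundspeed 104.0 kt
Leg 3: desired track 162.2°; wind correction -2.5° → command heading 159.7°, groundspeed 143.0 kt
Leg 4: desired track 73.6°; wind correction -12.6° → command heading 61.0°, groundspeed 110.3 kt
Leg 5: desired track 242.8°; wind correction +11.9° → command heading 254.7°, groundspeed 124.2 kt
Leg 6: desired track 221.7°; wind correction +9.5° → command heading 231.2°, groundspeed 133.3 kt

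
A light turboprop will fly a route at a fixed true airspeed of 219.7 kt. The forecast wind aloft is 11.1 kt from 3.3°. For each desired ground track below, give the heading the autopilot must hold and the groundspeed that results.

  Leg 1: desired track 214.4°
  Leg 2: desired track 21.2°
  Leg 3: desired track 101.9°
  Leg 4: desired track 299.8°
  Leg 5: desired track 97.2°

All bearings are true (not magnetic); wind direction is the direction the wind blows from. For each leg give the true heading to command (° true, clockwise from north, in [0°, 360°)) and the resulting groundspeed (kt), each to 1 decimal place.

Leg 1: heading=215.9°, groundspeed=229.1 kt
Leg 2: heading=20.3°, groundspeed=209.1 kt
Leg 3: heading=99.0°, groundspeed=221.1 kt
Leg 4: heading=302.4°, groundspeed=214.5 kt
Leg 5: heading=94.3°, groundspeed=220.2 kt

Leg 1: desired track 214.4°; wind correction +1.5° → command heading 215.9°, groundspeed 229.1 kt
Leg 2: desired track 21.2°; wind correction -0.9° → command heading 20.3°, groundspeed 209.1 kt
Leg 3: desired track 101.9°; wind correction -2.9° → command heading 99.0°, groundspeed 221.1 kt
Leg 4: desired track 299.8°; wind correction +2.6° → command heading 302.4°, groundspeed 214.5 kt
Leg 5: desired track 97.2°; wind correction -2.9° → command heading 94.3°, groundspeed 220.2 kt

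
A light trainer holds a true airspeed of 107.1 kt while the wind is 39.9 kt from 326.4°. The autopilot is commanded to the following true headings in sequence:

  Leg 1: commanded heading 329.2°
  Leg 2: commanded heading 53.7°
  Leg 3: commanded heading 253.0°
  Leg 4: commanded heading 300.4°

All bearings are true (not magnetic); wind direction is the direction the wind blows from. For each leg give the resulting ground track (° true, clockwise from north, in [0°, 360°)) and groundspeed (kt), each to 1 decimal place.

Leg 1: heading 329.2°; drift +1.7° → track 330.9°, groundspeed 67.3 kt
Leg 2: heading 53.7°; drift +20.7° → track 74.4°, groundspeed 112.5 kt
Leg 3: heading 253.0°; drift -21.8° → track 231.2°, groundspeed 103.1 kt
Leg 4: heading 300.4°; drift -13.8° → track 286.6°, groundspeed 73.4 kt

Leg 1: track=330.9°, groundspeed=67.3 kt
Leg 2: track=74.4°, groundspeed=112.5 kt
Leg 3: track=231.2°, groundspeed=103.1 kt
Leg 4: track=286.6°, groundspeed=73.4 kt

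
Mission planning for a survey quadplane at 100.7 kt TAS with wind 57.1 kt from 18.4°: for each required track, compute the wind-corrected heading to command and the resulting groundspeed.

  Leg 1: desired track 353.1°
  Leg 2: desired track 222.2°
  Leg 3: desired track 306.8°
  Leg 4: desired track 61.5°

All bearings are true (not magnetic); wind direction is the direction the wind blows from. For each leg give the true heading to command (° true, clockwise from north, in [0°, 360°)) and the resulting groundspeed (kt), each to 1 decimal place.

Leg 1: desired track 353.1°; wind correction +14.0° → command heading 7.1°, groundspeed 46.1 kt
Leg 2: desired track 222.2°; wind correction +13.2° → command heading 235.4°, groundspeed 150.3 kt
Leg 3: desired track 306.8°; wind correction +32.6° → command heading 339.4°, groundspeed 66.9 kt
Leg 4: desired track 61.5°; wind correction -22.8° → command heading 38.7°, groundspeed 51.1 kt

Leg 1: heading=7.1°, groundspeed=46.1 kt
Leg 2: heading=235.4°, groundspeed=150.3 kt
Leg 3: heading=339.4°, groundspeed=66.9 kt
Leg 4: heading=38.7°, groundspeed=51.1 kt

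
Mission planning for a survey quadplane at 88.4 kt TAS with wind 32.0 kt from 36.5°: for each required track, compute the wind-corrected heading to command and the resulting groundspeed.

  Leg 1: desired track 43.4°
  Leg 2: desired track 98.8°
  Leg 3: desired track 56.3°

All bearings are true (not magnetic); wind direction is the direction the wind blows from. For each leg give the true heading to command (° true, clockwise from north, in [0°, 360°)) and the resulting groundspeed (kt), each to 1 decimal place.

Leg 1: desired track 43.4°; wind correction -2.5° → command heading 40.9°, groundspeed 56.5 kt
Leg 2: desired track 98.8°; wind correction -18.7° → command heading 80.1°, groundspeed 68.9 kt
Leg 3: desired track 56.3°; wind correction -7.0° → command heading 49.3°, groundspeed 57.6 kt

Leg 1: heading=40.9°, groundspeed=56.5 kt
Leg 2: heading=80.1°, groundspeed=68.9 kt
Leg 3: heading=49.3°, groundspeed=57.6 kt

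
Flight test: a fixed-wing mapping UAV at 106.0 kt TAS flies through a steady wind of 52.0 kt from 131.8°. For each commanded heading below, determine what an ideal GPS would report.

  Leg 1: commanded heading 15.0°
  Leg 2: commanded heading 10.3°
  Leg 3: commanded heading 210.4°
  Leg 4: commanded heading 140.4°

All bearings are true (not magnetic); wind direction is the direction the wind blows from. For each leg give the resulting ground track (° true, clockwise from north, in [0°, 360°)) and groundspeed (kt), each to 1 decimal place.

Leg 1: heading 15.0°; drift -19.7° → track 355.3°, groundspeed 137.5 kt
Leg 2: heading 10.3°; drift -18.4° → track 351.9°, groundspeed 140.4 kt
Leg 3: heading 210.4°; drift +28.0° → track 238.4°, groundspeed 108.4 kt
Leg 4: heading 140.4°; drift +8.1° → track 148.5°, groundspeed 55.1 kt

Leg 1: track=355.3°, groundspeed=137.5 kt
Leg 2: track=351.9°, groundspeed=140.4 kt
Leg 3: track=238.4°, groundspeed=108.4 kt
Leg 4: track=148.5°, groundspeed=55.1 kt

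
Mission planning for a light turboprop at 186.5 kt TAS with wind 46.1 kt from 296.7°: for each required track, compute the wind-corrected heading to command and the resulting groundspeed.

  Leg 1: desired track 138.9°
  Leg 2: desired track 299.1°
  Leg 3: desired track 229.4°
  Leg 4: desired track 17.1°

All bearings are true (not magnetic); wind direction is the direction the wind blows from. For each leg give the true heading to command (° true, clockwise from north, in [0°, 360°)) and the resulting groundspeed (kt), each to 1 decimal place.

Leg 1: heading=144.3°, groundspeed=228.4 kt
Leg 2: heading=298.5°, groundspeed=140.4 kt
Leg 3: heading=242.6°, groundspeed=163.8 kt
Leg 4: heading=3.0°, groundspeed=173.2 kt

Leg 1: desired track 138.9°; wind correction +5.4° → command heading 144.3°, groundspeed 228.4 kt
Leg 2: desired track 299.1°; wind correction -0.6° → command heading 298.5°, groundspeed 140.4 kt
Leg 3: desired track 229.4°; wind correction +13.2° → command heading 242.6°, groundspeed 163.8 kt
Leg 4: desired track 17.1°; wind correction -14.1° → command heading 3.0°, groundspeed 173.2 kt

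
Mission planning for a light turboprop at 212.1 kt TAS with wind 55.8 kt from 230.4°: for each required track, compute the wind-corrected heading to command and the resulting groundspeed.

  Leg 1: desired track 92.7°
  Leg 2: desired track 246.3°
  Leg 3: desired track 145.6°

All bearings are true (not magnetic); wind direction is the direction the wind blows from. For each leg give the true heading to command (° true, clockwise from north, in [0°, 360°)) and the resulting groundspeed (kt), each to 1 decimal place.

Leg 1: heading=102.9°, groundspeed=250.0 kt
Leg 2: heading=242.2°, groundspeed=157.9 kt
Leg 3: heading=160.8°, groundspeed=199.6 kt

Leg 1: desired track 92.7°; wind correction +10.2° → command heading 102.9°, groundspeed 250.0 kt
Leg 2: desired track 246.3°; wind correction -4.1° → command heading 242.2°, groundspeed 157.9 kt
Leg 3: desired track 145.6°; wind correction +15.2° → command heading 160.8°, groundspeed 199.6 kt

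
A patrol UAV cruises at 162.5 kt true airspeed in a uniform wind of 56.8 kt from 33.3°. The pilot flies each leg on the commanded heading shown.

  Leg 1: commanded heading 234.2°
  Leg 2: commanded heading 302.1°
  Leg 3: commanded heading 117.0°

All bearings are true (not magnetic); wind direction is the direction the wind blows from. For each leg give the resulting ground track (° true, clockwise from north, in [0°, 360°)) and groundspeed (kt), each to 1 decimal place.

Leg 1: heading 234.2°; drift -5.4° → track 228.8°, groundspeed 216.5 kt
Leg 2: heading 302.1°; drift -19.1° → track 283.0°, groundspeed 173.3 kt
Leg 3: heading 117.0°; drift +19.9° → track 136.9°, groundspeed 166.2 kt

Leg 1: track=228.8°, groundspeed=216.5 kt
Leg 2: track=283.0°, groundspeed=173.3 kt
Leg 3: track=136.9°, groundspeed=166.2 kt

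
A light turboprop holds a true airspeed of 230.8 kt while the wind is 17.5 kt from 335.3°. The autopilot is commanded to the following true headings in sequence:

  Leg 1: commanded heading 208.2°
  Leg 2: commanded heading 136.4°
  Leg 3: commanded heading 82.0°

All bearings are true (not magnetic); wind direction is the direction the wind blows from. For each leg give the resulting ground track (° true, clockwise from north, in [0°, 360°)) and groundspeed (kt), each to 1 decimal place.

Leg 1: heading 208.2°; drift -3.3° → track 204.9°, groundspeed 241.8 kt
Leg 2: heading 136.4°; drift +1.3° → track 137.7°, groundspeed 247.4 kt
Leg 3: heading 82.0°; drift +4.1° → track 86.1°, groundspeed 236.4 kt

Leg 1: track=204.9°, groundspeed=241.8 kt
Leg 2: track=137.7°, groundspeed=247.4 kt
Leg 3: track=86.1°, groundspeed=236.4 kt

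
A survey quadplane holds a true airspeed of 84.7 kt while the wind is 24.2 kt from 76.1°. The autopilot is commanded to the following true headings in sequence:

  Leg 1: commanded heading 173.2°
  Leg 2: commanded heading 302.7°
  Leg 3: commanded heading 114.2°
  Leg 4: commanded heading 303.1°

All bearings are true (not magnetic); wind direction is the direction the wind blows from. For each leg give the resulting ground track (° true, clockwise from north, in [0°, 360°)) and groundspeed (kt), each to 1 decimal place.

Leg 1: track=188.5°, groundspeed=90.9 kt
Leg 2: track=292.9°, groundspeed=102.8 kt
Leg 3: track=127.0°, groundspeed=67.3 kt
Leg 4: track=293.2°, groundspeed=102.7 kt

Leg 1: heading 173.2°; drift +15.3° → track 188.5°, groundspeed 90.9 kt
Leg 2: heading 302.7°; drift -9.8° → track 292.9°, groundspeed 102.8 kt
Leg 3: heading 114.2°; drift +12.8° → track 127.0°, groundspeed 67.3 kt
Leg 4: heading 303.1°; drift -9.9° → track 293.2°, groundspeed 102.7 kt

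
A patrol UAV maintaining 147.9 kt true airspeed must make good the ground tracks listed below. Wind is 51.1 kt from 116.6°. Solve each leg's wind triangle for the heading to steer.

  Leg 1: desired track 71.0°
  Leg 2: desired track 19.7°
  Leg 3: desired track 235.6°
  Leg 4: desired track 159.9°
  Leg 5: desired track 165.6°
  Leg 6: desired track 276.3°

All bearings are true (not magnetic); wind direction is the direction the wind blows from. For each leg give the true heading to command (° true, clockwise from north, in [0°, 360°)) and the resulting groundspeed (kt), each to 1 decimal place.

Leg 1: desired track 71.0°; wind correction +14.3° → command heading 85.3°, groundspeed 107.6 kt
Leg 2: desired track 19.7°; wind correction +20.1° → command heading 39.8°, groundspeed 145.1 kt
Leg 3: desired track 235.6°; wind correction -17.6° → command heading 218.0°, groundspeed 165.8 kt
Leg 4: desired track 159.9°; wind correction -13.7° → command heading 146.2°, groundspeed 106.5 kt
Leg 5: desired track 165.6°; wind correction -15.1° → command heading 150.5°, groundspeed 109.3 kt
Leg 6: desired track 276.3°; wind correction -6.9° → command heading 269.4°, groundspeed 194.8 kt

Leg 1: heading=85.3°, groundspeed=107.6 kt
Leg 2: heading=39.8°, groundspeed=145.1 kt
Leg 3: heading=218.0°, groundspeed=165.8 kt
Leg 4: heading=146.2°, groundspeed=106.5 kt
Leg 5: heading=150.5°, groundspeed=109.3 kt
Leg 6: heading=269.4°, groundspeed=194.8 kt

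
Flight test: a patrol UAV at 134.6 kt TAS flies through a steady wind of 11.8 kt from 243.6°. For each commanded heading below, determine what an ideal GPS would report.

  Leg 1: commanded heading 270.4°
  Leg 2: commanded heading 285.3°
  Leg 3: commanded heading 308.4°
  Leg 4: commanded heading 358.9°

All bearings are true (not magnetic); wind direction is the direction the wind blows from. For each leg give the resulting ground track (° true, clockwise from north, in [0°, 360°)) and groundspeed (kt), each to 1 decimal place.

Leg 1: heading 270.4°; drift +2.5° → track 272.9°, groundspeed 124.2 kt
Leg 2: heading 285.3°; drift +3.6° → track 288.9°, groundspeed 126.0 kt
Leg 3: heading 308.4°; drift +4.7° → track 313.1°, groundspeed 130.0 kt
Leg 4: heading 358.9°; drift +4.4° → track 3.3°, groundspeed 140.0 kt

Leg 1: track=272.9°, groundspeed=124.2 kt
Leg 2: track=288.9°, groundspeed=126.0 kt
Leg 3: track=313.1°, groundspeed=130.0 kt
Leg 4: track=3.3°, groundspeed=140.0 kt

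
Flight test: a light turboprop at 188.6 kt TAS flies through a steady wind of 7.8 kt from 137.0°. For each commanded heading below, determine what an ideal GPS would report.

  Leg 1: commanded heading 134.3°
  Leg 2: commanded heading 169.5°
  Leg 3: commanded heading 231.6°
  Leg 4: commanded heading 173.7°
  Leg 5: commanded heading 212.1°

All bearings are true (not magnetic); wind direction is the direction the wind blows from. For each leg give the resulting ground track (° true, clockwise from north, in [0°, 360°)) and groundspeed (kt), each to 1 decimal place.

Leg 1: track=134.2°, groundspeed=180.8 kt
Leg 2: track=170.8°, groundspeed=182.1 kt
Leg 3: track=234.0°, groundspeed=189.4 kt
Leg 4: track=175.2°, groundspeed=182.4 kt
Leg 5: track=214.4°, groundspeed=186.7 kt

Leg 1: heading 134.3°; drift -0.1° → track 134.2°, groundspeed 180.8 kt
Leg 2: heading 169.5°; drift +1.3° → track 170.8°, groundspeed 182.1 kt
Leg 3: heading 231.6°; drift +2.4° → track 234.0°, groundspeed 189.4 kt
Leg 4: heading 173.7°; drift +1.5° → track 175.2°, groundspeed 182.4 kt
Leg 5: heading 212.1°; drift +2.3° → track 214.4°, groundspeed 186.7 kt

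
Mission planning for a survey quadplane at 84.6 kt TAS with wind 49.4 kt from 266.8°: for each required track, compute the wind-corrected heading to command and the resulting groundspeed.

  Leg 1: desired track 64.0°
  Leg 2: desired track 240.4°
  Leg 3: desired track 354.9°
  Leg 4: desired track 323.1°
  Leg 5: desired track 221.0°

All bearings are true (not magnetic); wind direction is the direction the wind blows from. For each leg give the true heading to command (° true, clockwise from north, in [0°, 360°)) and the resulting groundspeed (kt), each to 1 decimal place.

Leg 1: desired track 64.0°; wind correction -13.1° → command heading 50.9°, groundspeed 127.9 kt
Leg 2: desired track 240.4°; wind correction +15.0° → command heading 255.4°, groundspeed 37.5 kt
Leg 3: desired track 354.9°; wind correction -35.7° → command heading 319.2°, groundspeed 67.1 kt
Leg 4: desired track 323.1°; wind correction -29.1° → command heading 294.0°, groundspeed 46.5 kt
Leg 5: desired track 221.0°; wind correction +24.7° → command heading 245.7°, groundspeed 42.4 kt

Leg 1: heading=50.9°, groundspeed=127.9 kt
Leg 2: heading=255.4°, groundspeed=37.5 kt
Leg 3: heading=319.2°, groundspeed=67.1 kt
Leg 4: heading=294.0°, groundspeed=46.5 kt
Leg 5: heading=245.7°, groundspeed=42.4 kt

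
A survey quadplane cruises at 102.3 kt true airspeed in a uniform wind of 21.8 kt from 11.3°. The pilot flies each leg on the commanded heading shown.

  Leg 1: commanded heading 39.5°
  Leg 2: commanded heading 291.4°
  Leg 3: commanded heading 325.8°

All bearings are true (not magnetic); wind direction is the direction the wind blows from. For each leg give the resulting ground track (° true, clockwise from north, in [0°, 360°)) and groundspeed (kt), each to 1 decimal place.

Leg 1: track=46.6°, groundspeed=83.7 kt
Leg 2: track=279.1°, groundspeed=100.8 kt
Leg 3: track=315.7°, groundspeed=88.4 kt

Leg 1: heading 39.5°; drift +7.1° → track 46.6°, groundspeed 83.7 kt
Leg 2: heading 291.4°; drift -12.3° → track 279.1°, groundspeed 100.8 kt
Leg 3: heading 325.8°; drift -10.1° → track 315.7°, groundspeed 88.4 kt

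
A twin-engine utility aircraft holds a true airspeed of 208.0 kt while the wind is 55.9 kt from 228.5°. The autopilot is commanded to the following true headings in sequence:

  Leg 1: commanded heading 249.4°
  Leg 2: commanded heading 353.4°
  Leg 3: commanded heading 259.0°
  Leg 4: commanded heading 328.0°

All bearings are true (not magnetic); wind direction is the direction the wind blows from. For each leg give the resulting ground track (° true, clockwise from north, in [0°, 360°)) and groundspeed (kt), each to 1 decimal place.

Leg 1: track=256.7°, groundspeed=157.0 kt
Leg 2: track=4.2°, groundspeed=244.3 kt
Leg 3: track=269.1°, groundspeed=162.3 kt
Leg 4: track=342.2°, groundspeed=224.1 kt

Leg 1: heading 249.4°; drift +7.3° → track 256.7°, groundspeed 157.0 kt
Leg 2: heading 353.4°; drift +10.8° → track 4.2°, groundspeed 244.3 kt
Leg 3: heading 259.0°; drift +10.1° → track 269.1°, groundspeed 162.3 kt
Leg 4: heading 328.0°; drift +14.2° → track 342.2°, groundspeed 224.1 kt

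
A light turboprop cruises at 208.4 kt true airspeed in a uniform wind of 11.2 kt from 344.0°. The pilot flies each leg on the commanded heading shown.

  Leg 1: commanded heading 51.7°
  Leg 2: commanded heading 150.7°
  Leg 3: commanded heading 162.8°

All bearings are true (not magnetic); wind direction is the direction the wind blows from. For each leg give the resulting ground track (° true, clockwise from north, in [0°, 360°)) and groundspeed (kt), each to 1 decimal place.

Leg 1: track=54.6°, groundspeed=204.4 kt
Leg 2: track=151.4°, groundspeed=219.3 kt
Leg 3: track=162.9°, groundspeed=219.6 kt

Leg 1: heading 51.7°; drift +2.9° → track 54.6°, groundspeed 204.4 kt
Leg 2: heading 150.7°; drift +0.7° → track 151.4°, groundspeed 219.3 kt
Leg 3: heading 162.8°; drift +0.1° → track 162.9°, groundspeed 219.6 kt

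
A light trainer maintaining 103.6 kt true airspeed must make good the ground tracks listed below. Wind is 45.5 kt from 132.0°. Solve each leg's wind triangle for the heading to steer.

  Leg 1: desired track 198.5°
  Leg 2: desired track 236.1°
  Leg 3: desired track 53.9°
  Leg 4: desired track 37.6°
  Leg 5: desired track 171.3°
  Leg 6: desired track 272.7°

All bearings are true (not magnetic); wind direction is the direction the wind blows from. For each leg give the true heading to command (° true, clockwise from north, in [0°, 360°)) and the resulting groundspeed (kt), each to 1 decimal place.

Leg 1: heading=174.7°, groundspeed=76.7 kt
Leg 2: heading=210.9°, groundspeed=104.8 kt
Leg 3: heading=79.4°, groundspeed=84.2 kt
Leg 4: heading=63.6°, groundspeed=96.6 kt
Leg 5: heading=155.1°, groundspeed=64.3 kt
Leg 6: heading=256.5°, groundspeed=134.7 kt

Leg 1: desired track 198.5°; wind correction -23.8° → command heading 174.7°, groundspeed 76.7 kt
Leg 2: desired track 236.1°; wind correction -25.2° → command heading 210.9°, groundspeed 104.8 kt
Leg 3: desired track 53.9°; wind correction +25.5° → command heading 79.4°, groundspeed 84.2 kt
Leg 4: desired track 37.6°; wind correction +26.0° → command heading 63.6°, groundspeed 96.6 kt
Leg 5: desired track 171.3°; wind correction -16.2° → command heading 155.1°, groundspeed 64.3 kt
Leg 6: desired track 272.7°; wind correction -16.2° → command heading 256.5°, groundspeed 134.7 kt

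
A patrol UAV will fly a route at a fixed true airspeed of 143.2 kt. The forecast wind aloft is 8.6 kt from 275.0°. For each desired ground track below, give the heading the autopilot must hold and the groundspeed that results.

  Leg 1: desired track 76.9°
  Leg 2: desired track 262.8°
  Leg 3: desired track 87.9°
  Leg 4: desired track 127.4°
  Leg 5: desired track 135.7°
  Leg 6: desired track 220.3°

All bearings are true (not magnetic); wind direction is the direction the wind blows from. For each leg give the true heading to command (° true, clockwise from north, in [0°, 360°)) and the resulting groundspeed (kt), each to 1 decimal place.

Leg 1: heading=75.8°, groundspeed=151.3 kt
Leg 2: heading=263.5°, groundspeed=134.8 kt
Leg 3: heading=87.5°, groundspeed=151.7 kt
Leg 4: heading=129.2°, groundspeed=150.4 kt
Leg 5: heading=137.9°, groundspeed=149.6 kt
Leg 6: heading=223.1°, groundspeed=138.1 kt

Leg 1: desired track 76.9°; wind correction -1.1° → command heading 75.8°, groundspeed 151.3 kt
Leg 2: desired track 262.8°; wind correction +0.7° → command heading 263.5°, groundspeed 134.8 kt
Leg 3: desired track 87.9°; wind correction -0.4° → command heading 87.5°, groundspeed 151.7 kt
Leg 4: desired track 127.4°; wind correction +1.8° → command heading 129.2°, groundspeed 150.4 kt
Leg 5: desired track 135.7°; wind correction +2.2° → command heading 137.9°, groundspeed 149.6 kt
Leg 6: desired track 220.3°; wind correction +2.8° → command heading 223.1°, groundspeed 138.1 kt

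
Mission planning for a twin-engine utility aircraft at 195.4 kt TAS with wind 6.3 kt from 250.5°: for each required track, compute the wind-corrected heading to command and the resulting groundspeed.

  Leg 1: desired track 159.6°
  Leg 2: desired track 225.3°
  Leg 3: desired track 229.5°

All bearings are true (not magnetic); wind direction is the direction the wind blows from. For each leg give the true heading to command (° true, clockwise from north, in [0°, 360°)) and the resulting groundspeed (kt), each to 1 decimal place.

Leg 1: desired track 159.6°; wind correction +1.8° → command heading 161.4°, groundspeed 195.4 kt
Leg 2: desired track 225.3°; wind correction +0.8° → command heading 226.1°, groundspeed 189.7 kt
Leg 3: desired track 229.5°; wind correction +0.7° → command heading 230.2°, groundspeed 189.5 kt

Leg 1: heading=161.4°, groundspeed=195.4 kt
Leg 2: heading=226.1°, groundspeed=189.7 kt
Leg 3: heading=230.2°, groundspeed=189.5 kt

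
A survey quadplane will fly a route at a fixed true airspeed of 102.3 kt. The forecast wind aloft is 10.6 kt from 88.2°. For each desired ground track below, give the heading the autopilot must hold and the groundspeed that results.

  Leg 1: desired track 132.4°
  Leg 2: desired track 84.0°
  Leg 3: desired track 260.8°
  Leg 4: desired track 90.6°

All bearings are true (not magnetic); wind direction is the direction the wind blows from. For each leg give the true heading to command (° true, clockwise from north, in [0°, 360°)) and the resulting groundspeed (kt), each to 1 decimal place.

Leg 1: desired track 132.4°; wind correction -4.1° → command heading 128.3°, groundspeed 94.4 kt
Leg 2: desired track 84.0°; wind correction +0.4° → command heading 84.4°, groundspeed 91.7 kt
Leg 3: desired track 260.8°; wind correction -0.8° → command heading 260.0°, groundspeed 112.8 kt
Leg 4: desired track 90.6°; wind correction -0.2° → command heading 90.4°, groundspeed 91.7 kt

Leg 1: heading=128.3°, groundspeed=94.4 kt
Leg 2: heading=84.4°, groundspeed=91.7 kt
Leg 3: heading=260.0°, groundspeed=112.8 kt
Leg 4: heading=90.4°, groundspeed=91.7 kt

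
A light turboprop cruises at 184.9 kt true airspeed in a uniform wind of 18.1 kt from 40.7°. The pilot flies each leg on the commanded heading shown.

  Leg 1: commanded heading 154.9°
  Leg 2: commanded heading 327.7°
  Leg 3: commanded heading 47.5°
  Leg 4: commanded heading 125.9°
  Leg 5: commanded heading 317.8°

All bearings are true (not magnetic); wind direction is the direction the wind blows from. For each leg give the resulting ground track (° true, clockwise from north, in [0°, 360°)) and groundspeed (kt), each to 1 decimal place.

Leg 1: track=159.8°, groundspeed=193.0 kt
Leg 2: track=322.2°, groundspeed=180.4 kt
Leg 3: track=48.2°, groundspeed=166.9 kt
Leg 4: track=131.5°, groundspeed=184.3 kt
Leg 5: track=312.2°, groundspeed=183.5 kt

Leg 1: heading 154.9°; drift +4.9° → track 159.8°, groundspeed 193.0 kt
Leg 2: heading 327.7°; drift -5.5° → track 322.2°, groundspeed 180.4 kt
Leg 3: heading 47.5°; drift +0.7° → track 48.2°, groundspeed 166.9 kt
Leg 4: heading 125.9°; drift +5.6° → track 131.5°, groundspeed 184.3 kt
Leg 5: heading 317.8°; drift -5.6° → track 312.2°, groundspeed 183.5 kt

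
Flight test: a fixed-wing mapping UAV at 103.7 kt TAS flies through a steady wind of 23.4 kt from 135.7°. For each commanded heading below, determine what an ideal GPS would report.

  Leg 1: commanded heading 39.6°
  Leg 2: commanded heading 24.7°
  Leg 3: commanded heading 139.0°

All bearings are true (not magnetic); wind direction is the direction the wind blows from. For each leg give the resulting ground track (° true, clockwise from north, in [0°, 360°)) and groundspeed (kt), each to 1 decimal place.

Leg 1: track=27.2°, groundspeed=108.7 kt
Leg 2: track=13.7°, groundspeed=114.2 kt
Leg 3: track=140.0°, groundspeed=80.4 kt

Leg 1: heading 39.6°; drift -12.4° → track 27.2°, groundspeed 108.7 kt
Leg 2: heading 24.7°; drift -11.0° → track 13.7°, groundspeed 114.2 kt
Leg 3: heading 139.0°; drift +1.0° → track 140.0°, groundspeed 80.4 kt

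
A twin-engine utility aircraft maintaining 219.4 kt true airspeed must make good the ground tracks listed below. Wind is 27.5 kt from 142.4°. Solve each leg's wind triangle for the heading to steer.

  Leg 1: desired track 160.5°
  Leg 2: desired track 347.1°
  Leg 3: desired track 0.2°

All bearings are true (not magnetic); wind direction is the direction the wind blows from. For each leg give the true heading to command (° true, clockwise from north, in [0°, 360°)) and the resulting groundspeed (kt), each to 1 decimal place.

Leg 1: desired track 160.5°; wind correction -2.2° → command heading 158.3°, groundspeed 193.1 kt
Leg 2: desired track 347.1°; wind correction +3.0° → command heading 350.1°, groundspeed 244.1 kt
Leg 3: desired track 0.2°; wind correction +4.4° → command heading 4.6°, groundspeed 240.5 kt

Leg 1: heading=158.3°, groundspeed=193.1 kt
Leg 2: heading=350.1°, groundspeed=244.1 kt
Leg 3: heading=4.6°, groundspeed=240.5 kt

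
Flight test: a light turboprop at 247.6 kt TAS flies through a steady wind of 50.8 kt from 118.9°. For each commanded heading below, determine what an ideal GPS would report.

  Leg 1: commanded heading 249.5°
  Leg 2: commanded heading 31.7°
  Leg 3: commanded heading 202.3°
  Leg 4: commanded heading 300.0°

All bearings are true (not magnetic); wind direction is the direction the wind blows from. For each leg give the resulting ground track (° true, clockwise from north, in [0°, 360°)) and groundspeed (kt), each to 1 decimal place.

Leg 1: heading 249.5°; drift +7.8° → track 257.3°, groundspeed 283.3 kt
Leg 2: heading 31.7°; drift -11.7° → track 20.0°, groundspeed 250.3 kt
Leg 3: heading 202.3°; drift +11.8° → track 214.1°, groundspeed 247.0 kt
Leg 4: heading 300.0°; drift -0.2° → track 299.8°, groundspeed 298.4 kt

Leg 1: track=257.3°, groundspeed=283.3 kt
Leg 2: track=20.0°, groundspeed=250.3 kt
Leg 3: track=214.1°, groundspeed=247.0 kt
Leg 4: track=299.8°, groundspeed=298.4 kt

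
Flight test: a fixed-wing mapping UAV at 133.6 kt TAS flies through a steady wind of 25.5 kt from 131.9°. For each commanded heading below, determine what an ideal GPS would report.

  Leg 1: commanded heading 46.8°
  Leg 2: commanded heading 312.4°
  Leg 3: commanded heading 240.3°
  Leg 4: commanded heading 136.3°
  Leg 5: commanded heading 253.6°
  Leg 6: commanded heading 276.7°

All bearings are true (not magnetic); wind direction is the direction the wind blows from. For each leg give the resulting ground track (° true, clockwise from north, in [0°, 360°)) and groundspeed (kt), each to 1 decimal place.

Leg 1: track=35.9°, groundspeed=133.9 kt
Leg 2: track=312.3°, groundspeed=159.1 kt
Leg 3: track=250.0°, groundspeed=143.7 kt
Leg 4: track=137.3°, groundspeed=108.2 kt
Leg 5: track=262.0°, groundspeed=148.6 kt
Leg 6: track=282.1°, groundspeed=155.1 kt

Leg 1: heading 46.8°; drift -10.9° → track 35.9°, groundspeed 133.9 kt
Leg 2: heading 312.4°; drift -0.1° → track 312.3°, groundspeed 159.1 kt
Leg 3: heading 240.3°; drift +9.7° → track 250.0°, groundspeed 143.7 kt
Leg 4: heading 136.3°; drift +1.0° → track 137.3°, groundspeed 108.2 kt
Leg 5: heading 253.6°; drift +8.4° → track 262.0°, groundspeed 148.6 kt
Leg 6: heading 276.7°; drift +5.4° → track 282.1°, groundspeed 155.1 kt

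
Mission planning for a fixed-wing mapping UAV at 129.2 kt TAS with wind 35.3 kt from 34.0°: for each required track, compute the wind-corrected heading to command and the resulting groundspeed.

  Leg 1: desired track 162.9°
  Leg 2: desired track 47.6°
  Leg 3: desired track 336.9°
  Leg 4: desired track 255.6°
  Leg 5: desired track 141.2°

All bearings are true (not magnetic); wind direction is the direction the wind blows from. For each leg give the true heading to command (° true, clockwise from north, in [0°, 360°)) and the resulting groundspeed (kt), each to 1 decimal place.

Leg 1: desired track 162.9°; wind correction -12.3° → command heading 150.6°, groundspeed 148.4 kt
Leg 2: desired track 47.6°; wind correction -3.7° → command heading 43.9°, groundspeed 94.6 kt
Leg 3: desired track 336.9°; wind correction +13.3° → command heading 350.2°, groundspeed 106.6 kt
Leg 4: desired track 255.6°; wind correction +10.5° → command heading 266.1°, groundspeed 153.5 kt
Leg 5: desired track 141.2°; wind correction -15.1° → command heading 126.1°, groundspeed 135.2 kt

Leg 1: heading=150.6°, groundspeed=148.4 kt
Leg 2: heading=43.9°, groundspeed=94.6 kt
Leg 3: heading=350.2°, groundspeed=106.6 kt
Leg 4: heading=266.1°, groundspeed=153.5 kt
Leg 5: heading=126.1°, groundspeed=135.2 kt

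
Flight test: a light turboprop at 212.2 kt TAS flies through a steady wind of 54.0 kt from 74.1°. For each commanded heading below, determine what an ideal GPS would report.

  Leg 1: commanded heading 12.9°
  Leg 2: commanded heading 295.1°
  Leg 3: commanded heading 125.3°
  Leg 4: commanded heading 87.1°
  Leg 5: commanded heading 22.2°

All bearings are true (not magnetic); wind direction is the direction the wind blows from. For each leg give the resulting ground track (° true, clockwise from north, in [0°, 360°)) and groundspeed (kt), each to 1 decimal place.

Leg 1: heading 12.9°; drift -14.3° → track 358.6°, groundspeed 192.1 kt
Leg 2: heading 295.1°; drift -8.0° → track 287.1°, groundspeed 255.4 kt
Leg 3: heading 125.3°; drift +13.3° → track 138.6°, groundspeed 183.3 kt
Leg 4: heading 87.1°; drift +4.4° → track 91.5°, groundspeed 160.0 kt
Leg 5: heading 22.2°; drift -13.4° → track 8.8°, groundspeed 183.9 kt

Leg 1: track=358.6°, groundspeed=192.1 kt
Leg 2: track=287.1°, groundspeed=255.4 kt
Leg 3: track=138.6°, groundspeed=183.3 kt
Leg 4: track=91.5°, groundspeed=160.0 kt
Leg 5: track=8.8°, groundspeed=183.9 kt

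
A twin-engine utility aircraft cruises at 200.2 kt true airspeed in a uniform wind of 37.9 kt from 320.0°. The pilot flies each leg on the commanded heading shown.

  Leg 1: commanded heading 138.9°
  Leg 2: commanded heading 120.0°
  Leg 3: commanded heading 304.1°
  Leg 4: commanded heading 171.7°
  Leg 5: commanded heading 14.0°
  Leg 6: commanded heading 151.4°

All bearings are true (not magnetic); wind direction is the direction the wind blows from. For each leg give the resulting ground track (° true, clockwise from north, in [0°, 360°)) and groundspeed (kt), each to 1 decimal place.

Leg 1: track=139.1°, groundspeed=238.1 kt
Leg 2: track=123.1°, groundspeed=236.2 kt
Leg 3: track=300.5°, groundspeed=164.1 kt
Leg 4: track=166.8°, groundspeed=233.3 kt
Leg 5: track=23.8°, groundspeed=180.5 kt
Leg 6: track=149.6°, groundspeed=237.5 kt

Leg 1: heading 138.9°; drift +0.2° → track 139.1°, groundspeed 238.1 kt
Leg 2: heading 120.0°; drift +3.1° → track 123.1°, groundspeed 236.2 kt
Leg 3: heading 304.1°; drift -3.6° → track 300.5°, groundspeed 164.1 kt
Leg 4: heading 171.7°; drift -4.9° → track 166.8°, groundspeed 233.3 kt
Leg 5: heading 14.0°; drift +9.8° → track 23.8°, groundspeed 180.5 kt
Leg 6: heading 151.4°; drift -1.8° → track 149.6°, groundspeed 237.5 kt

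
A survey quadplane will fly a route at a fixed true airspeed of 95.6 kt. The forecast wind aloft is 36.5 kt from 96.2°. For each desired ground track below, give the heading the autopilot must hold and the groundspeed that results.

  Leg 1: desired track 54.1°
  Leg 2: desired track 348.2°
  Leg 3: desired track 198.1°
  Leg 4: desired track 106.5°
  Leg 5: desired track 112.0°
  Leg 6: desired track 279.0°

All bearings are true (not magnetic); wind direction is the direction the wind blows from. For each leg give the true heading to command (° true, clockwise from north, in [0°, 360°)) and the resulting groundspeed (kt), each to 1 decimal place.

Leg 1: desired track 54.1°; wind correction +14.8° → command heading 68.9°, groundspeed 65.3 kt
Leg 2: desired track 348.2°; wind correction +21.3° → command heading 9.5°, groundspeed 100.4 kt
Leg 3: desired track 198.1°; wind correction -21.9° → command heading 176.2°, groundspeed 96.2 kt
Leg 4: desired track 106.5°; wind correction -3.9° → command heading 102.6°, groundspeed 59.5 kt
Leg 5: desired track 112.0°; wind correction -6.0° → command heading 106.0°, groundspeed 60.0 kt
Leg 6: desired track 279.0°; wind correction +1.1° → command heading 280.1°, groundspeed 132.0 kt

Leg 1: heading=68.9°, groundspeed=65.3 kt
Leg 2: heading=9.5°, groundspeed=100.4 kt
Leg 3: heading=176.2°, groundspeed=96.2 kt
Leg 4: heading=102.6°, groundspeed=59.5 kt
Leg 5: heading=106.0°, groundspeed=60.0 kt
Leg 6: heading=280.1°, groundspeed=132.0 kt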